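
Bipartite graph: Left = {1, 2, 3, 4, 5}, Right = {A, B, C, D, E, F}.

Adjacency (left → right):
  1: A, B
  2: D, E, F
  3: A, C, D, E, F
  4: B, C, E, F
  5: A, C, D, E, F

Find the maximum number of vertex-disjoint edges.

5

One maximum matching: 1-B, 2-D, 3-F, 4-E, 5-A.
All 5 left vertices are matched, so no larger matching exists.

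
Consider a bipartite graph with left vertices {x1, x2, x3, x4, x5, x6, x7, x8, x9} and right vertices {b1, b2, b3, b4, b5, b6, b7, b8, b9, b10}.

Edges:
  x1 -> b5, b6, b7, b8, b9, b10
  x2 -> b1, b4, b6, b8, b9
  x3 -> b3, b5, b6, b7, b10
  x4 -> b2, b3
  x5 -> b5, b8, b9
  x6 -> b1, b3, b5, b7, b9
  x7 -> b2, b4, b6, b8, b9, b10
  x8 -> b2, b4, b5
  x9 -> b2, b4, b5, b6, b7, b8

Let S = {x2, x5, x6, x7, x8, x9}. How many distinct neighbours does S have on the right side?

10

The union of neighbours of {x2, x5, x6, x7, x8, x9} is {b1, b2, b3, b4, b5, b6, b7, b8, b9, b10}, which has 10 elements.
Since |N(S)| = 10 ≥ |S| = 6, Hall's condition holds for this subset.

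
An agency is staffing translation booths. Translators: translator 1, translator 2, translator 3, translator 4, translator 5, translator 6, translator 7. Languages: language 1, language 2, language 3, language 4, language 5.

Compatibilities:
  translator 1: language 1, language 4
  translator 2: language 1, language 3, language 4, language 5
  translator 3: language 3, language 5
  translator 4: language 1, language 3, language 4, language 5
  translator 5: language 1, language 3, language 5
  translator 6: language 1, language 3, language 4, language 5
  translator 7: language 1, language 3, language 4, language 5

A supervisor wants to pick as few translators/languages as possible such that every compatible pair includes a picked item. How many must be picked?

4

A maximum matching has 4 edges (e.g. translator 1–language 1, translator 2–language 3, translator 3–language 5, translator 4–language 4).
By König's theorem the minimum vertex cover has the same size. One such cover is {language 1, language 3, language 4, language 5}.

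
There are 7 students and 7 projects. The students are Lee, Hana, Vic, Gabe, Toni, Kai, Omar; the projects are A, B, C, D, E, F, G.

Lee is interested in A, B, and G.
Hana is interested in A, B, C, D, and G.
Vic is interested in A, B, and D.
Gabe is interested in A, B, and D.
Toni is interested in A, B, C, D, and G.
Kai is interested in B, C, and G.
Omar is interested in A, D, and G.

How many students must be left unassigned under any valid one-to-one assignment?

One maximum matching: Lee–B, Hana–C, Vic–A, Gabe–D, Toni–G.
The set {Lee, Hana, Vic, Gabe, Toni, Kai, Omar} has only 5 neighbours ({A, B, C, D, G}), so by Hall's theorem at most 5 of the 7 students can be matched.
That matches 5 of the 7, leaving 2 unmatched; no matching can do better.

2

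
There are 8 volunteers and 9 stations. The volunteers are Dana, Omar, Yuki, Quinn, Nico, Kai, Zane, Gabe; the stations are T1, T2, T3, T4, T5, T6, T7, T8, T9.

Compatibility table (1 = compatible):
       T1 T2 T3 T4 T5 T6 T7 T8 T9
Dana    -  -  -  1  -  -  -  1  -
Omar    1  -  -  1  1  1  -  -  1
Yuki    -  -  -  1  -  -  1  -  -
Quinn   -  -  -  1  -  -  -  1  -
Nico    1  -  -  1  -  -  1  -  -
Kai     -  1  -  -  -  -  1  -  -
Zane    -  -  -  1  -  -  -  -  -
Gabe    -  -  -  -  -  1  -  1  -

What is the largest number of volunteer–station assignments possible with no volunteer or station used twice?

One maximum matching: Dana→T4, Omar→T5, Yuki→T7, Quinn→T8, Nico→T1, Kai→T2, Gabe→T6.
The set {Dana, Quinn, Zane} has only 2 neighbours ({T4, T8}), so by Hall's theorem at most 7 of the 8 volunteers can be matched.

7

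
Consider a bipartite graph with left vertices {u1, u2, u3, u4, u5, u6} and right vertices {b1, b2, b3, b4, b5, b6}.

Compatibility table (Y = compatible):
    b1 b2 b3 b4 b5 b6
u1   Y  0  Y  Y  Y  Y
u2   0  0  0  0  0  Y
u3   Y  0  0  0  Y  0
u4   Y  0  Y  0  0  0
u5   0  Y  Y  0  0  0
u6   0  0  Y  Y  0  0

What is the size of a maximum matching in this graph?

A valid assignment of size 6: u1→b4, u2→b6, u3→b5, u4→b1, u5→b2, u6→b3.
This saturates every left vertex, so 6 is the maximum.

6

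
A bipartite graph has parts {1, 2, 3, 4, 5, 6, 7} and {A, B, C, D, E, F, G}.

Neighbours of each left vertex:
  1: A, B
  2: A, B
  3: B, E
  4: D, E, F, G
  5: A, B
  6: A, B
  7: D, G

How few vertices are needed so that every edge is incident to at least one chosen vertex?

A maximum matching has 5 edges (e.g. 1–A, 2–B, 3–E, 4–D, 7–G).
By König's theorem the minimum vertex cover has the same size. One such cover is {3, 4, 7, A, B}.

5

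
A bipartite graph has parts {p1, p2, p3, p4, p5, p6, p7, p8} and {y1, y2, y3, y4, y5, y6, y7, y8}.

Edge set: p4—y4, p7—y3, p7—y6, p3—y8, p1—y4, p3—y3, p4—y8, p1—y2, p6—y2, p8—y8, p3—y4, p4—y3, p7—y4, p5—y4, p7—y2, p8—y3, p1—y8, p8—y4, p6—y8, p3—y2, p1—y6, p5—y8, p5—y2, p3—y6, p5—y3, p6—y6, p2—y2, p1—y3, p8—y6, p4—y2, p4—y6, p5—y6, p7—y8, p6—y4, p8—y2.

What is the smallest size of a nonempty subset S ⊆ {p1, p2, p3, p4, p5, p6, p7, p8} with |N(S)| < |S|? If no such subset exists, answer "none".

Take S = {p1, p2, p3, p4, p5, p6}. Its neighbourhood is {y2, y3, y4, y6, y8}, so |N(S)| = 5 < |S| = 6.
Every subset of size less than 6 has at least as many neighbours as members, so 6 is the minimum.

6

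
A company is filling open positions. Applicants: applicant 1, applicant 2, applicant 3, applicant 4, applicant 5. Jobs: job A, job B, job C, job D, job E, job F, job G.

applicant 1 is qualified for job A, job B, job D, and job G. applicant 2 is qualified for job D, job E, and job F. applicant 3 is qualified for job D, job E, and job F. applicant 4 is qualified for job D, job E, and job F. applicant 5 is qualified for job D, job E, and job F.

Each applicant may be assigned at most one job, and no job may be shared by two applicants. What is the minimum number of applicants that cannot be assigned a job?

One maximum matching: applicant 1-job A, applicant 2-job E, applicant 3-job D, applicant 4-job F.
The set {applicant 2, applicant 3, applicant 4, applicant 5} has only 3 neighbours ({job D, job E, job F}), so by Hall's theorem at most 4 of the 5 applicants can be matched.
That matches 4 of the 5, leaving 1 unmatched; no matching can do better.

1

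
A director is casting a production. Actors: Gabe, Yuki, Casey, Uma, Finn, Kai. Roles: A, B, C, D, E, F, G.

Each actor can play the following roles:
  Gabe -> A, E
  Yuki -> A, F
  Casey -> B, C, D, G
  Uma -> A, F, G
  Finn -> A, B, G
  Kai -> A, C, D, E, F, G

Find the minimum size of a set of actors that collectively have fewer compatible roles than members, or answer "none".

A matching saturating every actor exists, for instance Gabe→E, Yuki→A, Casey→C, Uma→F, Finn→B, Kai→G.
By Hall's marriage theorem, this means |N(S)| ≥ |S| for every subset S, so no violating subset exists.

none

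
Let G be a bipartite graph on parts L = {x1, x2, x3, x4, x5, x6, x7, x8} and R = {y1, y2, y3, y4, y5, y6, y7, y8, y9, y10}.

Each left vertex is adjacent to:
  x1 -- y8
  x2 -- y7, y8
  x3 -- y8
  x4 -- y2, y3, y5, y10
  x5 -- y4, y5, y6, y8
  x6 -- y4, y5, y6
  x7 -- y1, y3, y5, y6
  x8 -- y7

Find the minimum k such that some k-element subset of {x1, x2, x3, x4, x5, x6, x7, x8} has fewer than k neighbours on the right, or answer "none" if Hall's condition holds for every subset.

2

Take S = {x1, x3}. Its neighbourhood is {y8}, so |N(S)| = 1 < |S| = 2.
No single vertex violates Hall's condition since each has at least one neighbour, so 2 is the minimum.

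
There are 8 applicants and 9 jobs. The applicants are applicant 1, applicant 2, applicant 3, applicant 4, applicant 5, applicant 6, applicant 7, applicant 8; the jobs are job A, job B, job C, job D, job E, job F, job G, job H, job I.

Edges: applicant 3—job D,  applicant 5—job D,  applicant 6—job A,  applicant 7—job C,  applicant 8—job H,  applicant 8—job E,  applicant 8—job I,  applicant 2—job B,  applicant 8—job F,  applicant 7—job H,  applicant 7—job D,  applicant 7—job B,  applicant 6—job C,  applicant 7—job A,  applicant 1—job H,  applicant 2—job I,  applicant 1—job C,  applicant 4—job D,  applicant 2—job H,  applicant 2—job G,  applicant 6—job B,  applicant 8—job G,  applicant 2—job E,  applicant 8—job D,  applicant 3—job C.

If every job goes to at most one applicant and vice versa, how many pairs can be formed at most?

7

For example, pair applicant 1→job H, applicant 2→job G, applicant 3→job C, applicant 4→job D, applicant 6→job A, applicant 7→job B, applicant 8→job F.
The set {applicant 4, applicant 5} has only 1 neighbour ({job D}), so by Hall's theorem at most 7 of the 8 applicants can be matched.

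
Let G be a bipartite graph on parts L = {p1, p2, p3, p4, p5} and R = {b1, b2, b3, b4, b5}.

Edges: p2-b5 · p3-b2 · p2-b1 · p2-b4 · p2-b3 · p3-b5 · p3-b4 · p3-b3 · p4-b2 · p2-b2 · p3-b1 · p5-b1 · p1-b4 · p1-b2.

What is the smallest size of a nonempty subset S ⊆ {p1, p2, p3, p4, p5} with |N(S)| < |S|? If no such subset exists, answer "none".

none

A matching saturating every left vertex exists, for instance p1→b4, p2→b3, p3→b5, p4→b2, p5→b1.
By Hall's marriage theorem, this means |N(S)| ≥ |S| for every subset S, so no violating subset exists.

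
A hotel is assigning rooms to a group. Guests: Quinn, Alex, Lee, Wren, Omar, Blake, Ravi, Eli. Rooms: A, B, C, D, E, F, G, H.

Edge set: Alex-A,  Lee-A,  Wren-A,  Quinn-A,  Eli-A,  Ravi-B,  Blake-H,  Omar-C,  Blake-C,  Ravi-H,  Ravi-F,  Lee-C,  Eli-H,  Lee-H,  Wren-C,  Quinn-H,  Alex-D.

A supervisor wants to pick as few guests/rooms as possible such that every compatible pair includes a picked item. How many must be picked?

The 5 edges Quinn–A, Alex–D, Lee–H, Wren–C, Ravi–B form a matching, so any vertex cover needs at least 5 vertices (one per matched edge).
Conversely {Alex, Ravi, A, C, H} meets every edge and has exactly 5 vertices, so 5 is optimal.

5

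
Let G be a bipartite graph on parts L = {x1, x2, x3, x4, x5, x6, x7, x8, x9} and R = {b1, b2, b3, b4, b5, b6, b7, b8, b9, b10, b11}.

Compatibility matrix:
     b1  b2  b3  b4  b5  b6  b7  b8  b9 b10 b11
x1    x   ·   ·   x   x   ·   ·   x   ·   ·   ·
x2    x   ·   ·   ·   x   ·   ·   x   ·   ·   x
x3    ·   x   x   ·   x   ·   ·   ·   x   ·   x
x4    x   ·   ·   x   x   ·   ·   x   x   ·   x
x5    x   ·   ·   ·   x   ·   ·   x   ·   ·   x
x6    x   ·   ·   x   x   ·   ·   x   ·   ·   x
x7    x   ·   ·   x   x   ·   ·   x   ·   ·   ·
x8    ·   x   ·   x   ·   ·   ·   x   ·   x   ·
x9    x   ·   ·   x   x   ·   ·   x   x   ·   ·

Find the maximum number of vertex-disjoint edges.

One maximum matching: x1-b4, x2-b11, x3-b3, x4-b9, x5-b8, x6-b1, x7-b5, x8-b2.
The set {x1, x2, x4, x5, x6, x7, x9} has only 6 neighbours ({b1, b11, b4, b5, b8, b9}), so by Hall's theorem at most 8 of the 9 left vertices can be matched.

8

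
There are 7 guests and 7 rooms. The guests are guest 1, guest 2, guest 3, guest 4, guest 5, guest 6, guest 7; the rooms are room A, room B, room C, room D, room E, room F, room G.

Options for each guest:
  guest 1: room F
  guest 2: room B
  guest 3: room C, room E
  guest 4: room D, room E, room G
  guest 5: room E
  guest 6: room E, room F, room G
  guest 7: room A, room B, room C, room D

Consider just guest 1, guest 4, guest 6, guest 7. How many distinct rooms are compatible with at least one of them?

7

The union of neighbours of {guest 1, guest 4, guest 6, guest 7} is {room A, room B, room C, room D, room E, room F, room G}, which has 7 elements.
Since |N(S)| = 7 ≥ |S| = 4, Hall's condition holds for this subset.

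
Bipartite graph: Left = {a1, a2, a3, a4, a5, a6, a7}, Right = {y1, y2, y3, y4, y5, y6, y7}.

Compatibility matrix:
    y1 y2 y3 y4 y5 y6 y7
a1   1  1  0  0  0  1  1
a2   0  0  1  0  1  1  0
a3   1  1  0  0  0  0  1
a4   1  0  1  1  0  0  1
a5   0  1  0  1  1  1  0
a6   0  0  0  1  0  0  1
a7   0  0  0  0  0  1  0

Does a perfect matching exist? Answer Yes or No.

Yes

For example, pair a1-y7, a2-y3, a3-y2, a4-y1, a5-y5, a6-y4, a7-y6.
All 7 left vertices are covered.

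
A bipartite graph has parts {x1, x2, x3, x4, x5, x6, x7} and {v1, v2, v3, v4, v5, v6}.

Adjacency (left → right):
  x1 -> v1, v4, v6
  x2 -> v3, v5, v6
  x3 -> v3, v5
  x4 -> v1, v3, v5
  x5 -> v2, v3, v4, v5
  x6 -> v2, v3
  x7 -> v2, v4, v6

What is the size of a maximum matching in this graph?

A valid assignment of size 6: x1–v6, x2–v3, x3–v5, x4–v1, x5–v4, x6–v2.
The set {x1, x2, x3, x4, x5, x6, x7} has only 6 neighbours ({v1, v2, v3, v4, v5, v6}), so by Hall's theorem at most 6 of the 7 left vertices can be matched.

6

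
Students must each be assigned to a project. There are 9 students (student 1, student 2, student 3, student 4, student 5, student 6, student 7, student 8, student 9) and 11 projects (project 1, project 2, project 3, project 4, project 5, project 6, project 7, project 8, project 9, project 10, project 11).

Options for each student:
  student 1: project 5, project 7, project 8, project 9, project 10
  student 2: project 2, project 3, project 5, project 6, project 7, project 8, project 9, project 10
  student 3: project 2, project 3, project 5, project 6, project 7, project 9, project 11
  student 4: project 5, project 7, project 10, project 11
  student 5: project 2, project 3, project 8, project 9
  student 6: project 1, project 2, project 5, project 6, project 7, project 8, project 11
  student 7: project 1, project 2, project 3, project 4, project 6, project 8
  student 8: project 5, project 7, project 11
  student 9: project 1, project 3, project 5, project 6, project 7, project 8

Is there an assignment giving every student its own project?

A valid assignment of size 9: student 1–project 7, student 2–project 8, student 3–project 11, student 4–project 10, student 5–project 9, student 6–project 2, student 7–project 6, student 8–project 5, student 9–project 3.
All 9 students are covered.

Yes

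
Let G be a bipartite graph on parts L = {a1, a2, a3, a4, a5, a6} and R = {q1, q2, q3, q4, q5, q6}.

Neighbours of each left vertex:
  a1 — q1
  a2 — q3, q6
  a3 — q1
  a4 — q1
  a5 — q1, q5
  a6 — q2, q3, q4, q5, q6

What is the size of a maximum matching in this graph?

One maximum matching: a1–q1, a2–q3, a5–q5, a6–q6.
The set {a1, a3, a4} has only 1 neighbour ({q1}), so by Hall's theorem at most 4 of the 6 left vertices can be matched.

4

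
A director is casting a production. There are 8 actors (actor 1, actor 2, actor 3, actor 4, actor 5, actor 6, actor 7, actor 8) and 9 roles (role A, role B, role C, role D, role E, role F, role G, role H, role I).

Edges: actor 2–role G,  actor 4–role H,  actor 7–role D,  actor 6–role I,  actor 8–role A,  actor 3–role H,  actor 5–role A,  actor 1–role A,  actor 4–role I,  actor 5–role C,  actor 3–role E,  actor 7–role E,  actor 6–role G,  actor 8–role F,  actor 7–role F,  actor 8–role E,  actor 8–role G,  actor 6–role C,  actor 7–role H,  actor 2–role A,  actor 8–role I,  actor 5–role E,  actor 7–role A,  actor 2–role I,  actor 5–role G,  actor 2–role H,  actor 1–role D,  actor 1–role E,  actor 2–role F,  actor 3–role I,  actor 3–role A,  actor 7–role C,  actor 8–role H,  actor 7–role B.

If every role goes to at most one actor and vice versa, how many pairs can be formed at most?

For example, pair actor 1–role D, actor 2–role F, actor 3–role E, actor 4–role H, actor 5–role A, actor 6–role I, actor 7–role C, actor 8–role G.
This saturates every actor, so 8 is the maximum.

8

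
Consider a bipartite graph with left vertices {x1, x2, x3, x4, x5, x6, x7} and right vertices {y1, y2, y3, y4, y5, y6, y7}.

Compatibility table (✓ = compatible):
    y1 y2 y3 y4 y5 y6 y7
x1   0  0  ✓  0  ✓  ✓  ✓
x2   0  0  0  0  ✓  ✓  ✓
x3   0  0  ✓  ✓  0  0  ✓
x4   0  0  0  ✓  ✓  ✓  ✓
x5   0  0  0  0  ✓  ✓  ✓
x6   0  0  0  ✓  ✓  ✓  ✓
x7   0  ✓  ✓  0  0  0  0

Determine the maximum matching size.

6

A valid assignment of size 6: x1-y6, x2-y5, x3-y3, x4-y4, x5-y7, x7-y2.
The set {x1, x2, x3, x4, x5, x6} has only 5 neighbours ({y3, y4, y5, y6, y7}), so by Hall's theorem at most 6 of the 7 left vertices can be matched.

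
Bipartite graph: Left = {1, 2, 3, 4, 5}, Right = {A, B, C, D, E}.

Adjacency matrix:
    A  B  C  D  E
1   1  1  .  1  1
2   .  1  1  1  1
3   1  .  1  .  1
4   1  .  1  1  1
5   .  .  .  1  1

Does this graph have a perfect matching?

Yes

A valid assignment of size 5: 1→D, 2→B, 3→A, 4→C, 5→E.
All 5 left vertices are covered.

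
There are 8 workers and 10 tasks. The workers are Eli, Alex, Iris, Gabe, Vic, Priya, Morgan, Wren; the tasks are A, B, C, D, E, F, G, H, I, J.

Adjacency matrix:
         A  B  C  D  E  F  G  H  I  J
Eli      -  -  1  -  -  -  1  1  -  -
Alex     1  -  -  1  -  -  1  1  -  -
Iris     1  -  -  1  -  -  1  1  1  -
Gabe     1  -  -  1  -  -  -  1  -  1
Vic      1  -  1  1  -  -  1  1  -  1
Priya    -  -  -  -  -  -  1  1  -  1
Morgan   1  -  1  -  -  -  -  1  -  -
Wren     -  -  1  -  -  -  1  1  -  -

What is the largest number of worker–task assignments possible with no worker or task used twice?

One maximum matching: Eli→G, Alex→A, Iris→I, Gabe→D, Vic→J, Priya→H, Morgan→C.
The set {Eli, Alex, Gabe, Vic, Priya, Morgan, Wren} has only 6 neighbours ({A, C, D, G, H, J}), so by Hall's theorem at most 7 of the 8 workers can be matched.

7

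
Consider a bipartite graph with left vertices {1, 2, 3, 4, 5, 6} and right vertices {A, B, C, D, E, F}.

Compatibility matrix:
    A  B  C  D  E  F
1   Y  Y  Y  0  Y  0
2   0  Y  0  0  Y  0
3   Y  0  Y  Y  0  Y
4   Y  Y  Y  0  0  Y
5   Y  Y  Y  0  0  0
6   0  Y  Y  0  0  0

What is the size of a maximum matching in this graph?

One maximum matching: 1–A, 2–E, 3–D, 4–F, 5–C, 6–B.
All 6 left vertices are matched, so no larger matching exists.

6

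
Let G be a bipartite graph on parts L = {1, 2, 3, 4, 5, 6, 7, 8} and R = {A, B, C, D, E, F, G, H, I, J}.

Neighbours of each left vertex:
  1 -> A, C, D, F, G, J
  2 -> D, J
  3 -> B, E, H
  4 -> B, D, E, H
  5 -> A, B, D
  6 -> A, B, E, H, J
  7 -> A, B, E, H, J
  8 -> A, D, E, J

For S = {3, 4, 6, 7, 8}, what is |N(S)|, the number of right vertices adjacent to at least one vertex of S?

The union of neighbours of {3, 4, 6, 7, 8} is {A, B, D, E, H, J}, which has 6 elements.
Since |N(S)| = 6 ≥ |S| = 5, Hall's condition holds for this subset.

6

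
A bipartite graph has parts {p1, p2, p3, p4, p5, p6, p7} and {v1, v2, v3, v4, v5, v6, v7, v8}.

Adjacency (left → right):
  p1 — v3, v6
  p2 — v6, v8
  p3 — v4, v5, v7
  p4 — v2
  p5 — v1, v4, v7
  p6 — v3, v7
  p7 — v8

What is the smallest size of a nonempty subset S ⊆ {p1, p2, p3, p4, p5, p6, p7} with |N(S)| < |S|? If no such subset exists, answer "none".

A matching saturating every left vertex exists, for instance p1→v3, p2→v6, p3→v4, p4→v2, p5→v1, p6→v7, p7→v8.
By Hall's marriage theorem, this means |N(S)| ≥ |S| for every subset S, so no violating subset exists.

none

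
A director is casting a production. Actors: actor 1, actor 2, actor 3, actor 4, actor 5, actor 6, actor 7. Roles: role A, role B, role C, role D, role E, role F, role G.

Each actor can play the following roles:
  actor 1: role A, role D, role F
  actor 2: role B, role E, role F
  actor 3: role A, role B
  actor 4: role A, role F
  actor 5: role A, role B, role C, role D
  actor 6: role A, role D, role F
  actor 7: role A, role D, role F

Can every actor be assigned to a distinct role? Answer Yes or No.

The set {actor 1, actor 4, actor 6, actor 7} has only 3 neighbours ({role A, role D, role F}), so by Hall's theorem at most 6 of the 7 actors can be matched.
Hence no matching covers every actor.

No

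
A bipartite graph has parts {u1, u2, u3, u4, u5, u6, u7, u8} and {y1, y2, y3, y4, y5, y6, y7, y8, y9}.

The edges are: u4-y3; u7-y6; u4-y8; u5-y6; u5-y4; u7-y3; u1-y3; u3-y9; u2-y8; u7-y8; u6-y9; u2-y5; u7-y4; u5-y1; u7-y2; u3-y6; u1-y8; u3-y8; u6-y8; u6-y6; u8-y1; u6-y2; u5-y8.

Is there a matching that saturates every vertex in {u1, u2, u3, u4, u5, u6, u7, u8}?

Yes

A valid assignment of size 8: u1-y8, u2-y5, u3-y9, u4-y3, u5-y4, u6-y2, u7-y6, u8-y1.
All 8 left vertices are covered.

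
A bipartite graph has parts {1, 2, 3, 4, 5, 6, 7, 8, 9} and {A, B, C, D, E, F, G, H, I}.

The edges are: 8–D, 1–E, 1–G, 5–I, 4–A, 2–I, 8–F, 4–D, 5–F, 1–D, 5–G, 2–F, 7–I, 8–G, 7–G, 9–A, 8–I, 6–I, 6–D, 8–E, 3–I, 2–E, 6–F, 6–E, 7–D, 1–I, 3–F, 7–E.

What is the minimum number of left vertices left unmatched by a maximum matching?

For example, pair 1–D, 2–F, 3–I, 4–A, 5–G, 6–E.
The set {1, 2, 3, 4, 5, 6, 7, 8, 9} has only 6 neighbours ({A, D, E, F, G, I}), so by Hall's theorem at most 6 of the 9 left vertices can be matched.
That matches 6 of the 9, leaving 3 unmatched; no matching can do better.

3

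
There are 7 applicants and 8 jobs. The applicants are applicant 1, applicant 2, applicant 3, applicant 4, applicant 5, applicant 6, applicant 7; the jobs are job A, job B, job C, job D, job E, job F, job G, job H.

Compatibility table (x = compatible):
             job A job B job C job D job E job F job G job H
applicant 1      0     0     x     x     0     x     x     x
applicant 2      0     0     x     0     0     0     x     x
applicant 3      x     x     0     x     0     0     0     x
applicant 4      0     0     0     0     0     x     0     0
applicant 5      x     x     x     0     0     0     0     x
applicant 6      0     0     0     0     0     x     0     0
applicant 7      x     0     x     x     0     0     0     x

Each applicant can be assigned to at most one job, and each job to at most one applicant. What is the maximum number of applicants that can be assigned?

6

For example, pair applicant 1-job G, applicant 2-job C, applicant 3-job D, applicant 4-job F, applicant 5-job H, applicant 7-job A.
The set {applicant 4, applicant 6} has only 1 neighbour ({job F}), so by Hall's theorem at most 6 of the 7 applicants can be matched.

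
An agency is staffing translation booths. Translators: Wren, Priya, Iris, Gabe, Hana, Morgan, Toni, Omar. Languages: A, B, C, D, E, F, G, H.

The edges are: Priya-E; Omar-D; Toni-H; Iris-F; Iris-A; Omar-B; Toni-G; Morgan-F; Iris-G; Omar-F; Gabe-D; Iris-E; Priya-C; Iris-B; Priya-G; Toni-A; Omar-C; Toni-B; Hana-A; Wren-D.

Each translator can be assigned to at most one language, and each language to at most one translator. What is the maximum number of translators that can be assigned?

7

One maximum matching: Wren–D, Priya–C, Iris–E, Hana–A, Morgan–F, Toni–G, Omar–B.
The set {Wren, Gabe} has only 1 neighbour ({D}), so by Hall's theorem at most 7 of the 8 translators can be matched.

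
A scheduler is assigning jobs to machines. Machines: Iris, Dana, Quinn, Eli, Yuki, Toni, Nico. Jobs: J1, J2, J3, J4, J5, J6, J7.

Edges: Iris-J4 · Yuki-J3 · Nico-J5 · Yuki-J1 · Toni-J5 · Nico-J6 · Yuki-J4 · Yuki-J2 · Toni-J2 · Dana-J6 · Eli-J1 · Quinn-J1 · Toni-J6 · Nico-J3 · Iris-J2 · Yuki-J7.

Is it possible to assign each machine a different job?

The set {Quinn, Eli} has only 1 neighbour ({J1}), so by Hall's theorem at most 6 of the 7 machines can be matched.
Hence no matching covers every machine.

No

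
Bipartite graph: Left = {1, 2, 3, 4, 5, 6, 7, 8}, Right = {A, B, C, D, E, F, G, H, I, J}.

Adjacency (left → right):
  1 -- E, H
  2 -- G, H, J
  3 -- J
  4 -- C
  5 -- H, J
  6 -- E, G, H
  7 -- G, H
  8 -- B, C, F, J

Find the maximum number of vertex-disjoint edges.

A valid assignment of size 6: 1–E, 2–G, 3–J, 4–C, 5–H, 8–B.
The set {1, 2, 3, 5, 6, 7} has only 4 neighbours ({E, G, H, J}), so by Hall's theorem at most 6 of the 8 left vertices can be matched.

6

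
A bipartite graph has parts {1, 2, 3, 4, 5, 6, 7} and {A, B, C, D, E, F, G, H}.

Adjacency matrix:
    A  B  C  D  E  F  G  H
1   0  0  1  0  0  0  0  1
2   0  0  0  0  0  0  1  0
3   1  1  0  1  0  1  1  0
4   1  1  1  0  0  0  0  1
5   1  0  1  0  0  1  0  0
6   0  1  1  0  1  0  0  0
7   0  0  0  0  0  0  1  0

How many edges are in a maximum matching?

6

For example, pair 1→H, 2→G, 3→A, 4→C, 5→F, 6→B.
The set {2, 7} has only 1 neighbour ({G}), so by Hall's theorem at most 6 of the 7 left vertices can be matched.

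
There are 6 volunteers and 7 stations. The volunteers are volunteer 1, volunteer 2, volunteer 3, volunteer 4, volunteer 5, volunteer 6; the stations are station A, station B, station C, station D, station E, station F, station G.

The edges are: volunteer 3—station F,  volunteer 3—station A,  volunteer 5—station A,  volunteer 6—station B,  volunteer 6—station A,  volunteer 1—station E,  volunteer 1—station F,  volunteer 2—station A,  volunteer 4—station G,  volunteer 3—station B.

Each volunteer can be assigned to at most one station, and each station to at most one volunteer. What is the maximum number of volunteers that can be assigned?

A valid assignment of size 5: volunteer 1→station E, volunteer 2→station A, volunteer 3→station F, volunteer 4→station G, volunteer 6→station B.
The set {volunteer 2, volunteer 5} has only 1 neighbour ({station A}), so by Hall's theorem at most 5 of the 6 volunteers can be matched.

5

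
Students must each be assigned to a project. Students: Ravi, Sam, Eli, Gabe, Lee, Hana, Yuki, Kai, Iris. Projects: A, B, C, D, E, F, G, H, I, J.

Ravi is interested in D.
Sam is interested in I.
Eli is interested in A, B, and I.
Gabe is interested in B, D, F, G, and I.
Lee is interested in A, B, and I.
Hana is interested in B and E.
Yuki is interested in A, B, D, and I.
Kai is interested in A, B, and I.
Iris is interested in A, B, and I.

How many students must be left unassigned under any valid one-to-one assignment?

For example, pair Ravi–D, Sam–I, Eli–A, Gabe–G, Lee–B, Hana–E.
The set {Ravi, Sam, Eli, Lee, Yuki, Kai, Iris} has only 4 neighbours ({A, B, D, I}), so by Hall's theorem at most 6 of the 9 students can be matched.
That matches 6 of the 9, leaving 3 unmatched; no matching can do better.

3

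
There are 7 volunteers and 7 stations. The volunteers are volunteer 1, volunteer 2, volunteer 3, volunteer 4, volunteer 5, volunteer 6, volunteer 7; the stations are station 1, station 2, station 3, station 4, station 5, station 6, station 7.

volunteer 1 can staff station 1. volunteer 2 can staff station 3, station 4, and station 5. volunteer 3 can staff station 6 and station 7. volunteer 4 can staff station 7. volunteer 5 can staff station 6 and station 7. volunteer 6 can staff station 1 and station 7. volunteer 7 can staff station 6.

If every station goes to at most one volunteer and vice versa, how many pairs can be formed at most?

One maximum matching: volunteer 1-station 1, volunteer 2-station 3, volunteer 3-station 6, volunteer 4-station 7.
The set {volunteer 1, volunteer 3, volunteer 4, volunteer 5, volunteer 6, volunteer 7} has only 3 neighbours ({station 1, station 6, station 7}), so by Hall's theorem at most 4 of the 7 volunteers can be matched.

4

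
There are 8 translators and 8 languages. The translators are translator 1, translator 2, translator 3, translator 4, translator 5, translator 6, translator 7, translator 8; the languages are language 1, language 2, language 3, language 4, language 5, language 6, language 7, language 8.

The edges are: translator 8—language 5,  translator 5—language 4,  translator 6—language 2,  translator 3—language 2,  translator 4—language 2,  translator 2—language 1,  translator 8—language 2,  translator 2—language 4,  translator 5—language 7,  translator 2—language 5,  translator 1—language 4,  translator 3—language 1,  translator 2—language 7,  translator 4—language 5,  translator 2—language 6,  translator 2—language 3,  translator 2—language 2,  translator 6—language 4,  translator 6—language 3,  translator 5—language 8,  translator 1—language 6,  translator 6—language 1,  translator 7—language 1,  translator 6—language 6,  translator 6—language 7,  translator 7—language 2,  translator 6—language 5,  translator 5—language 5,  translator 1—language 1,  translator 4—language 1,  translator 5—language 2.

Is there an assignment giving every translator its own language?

No

The set {translator 3, translator 4, translator 7, translator 8} has only 3 neighbours ({language 1, language 2, language 5}), so by Hall's theorem at most 7 of the 8 translators can be matched.
Hence no matching covers every translator.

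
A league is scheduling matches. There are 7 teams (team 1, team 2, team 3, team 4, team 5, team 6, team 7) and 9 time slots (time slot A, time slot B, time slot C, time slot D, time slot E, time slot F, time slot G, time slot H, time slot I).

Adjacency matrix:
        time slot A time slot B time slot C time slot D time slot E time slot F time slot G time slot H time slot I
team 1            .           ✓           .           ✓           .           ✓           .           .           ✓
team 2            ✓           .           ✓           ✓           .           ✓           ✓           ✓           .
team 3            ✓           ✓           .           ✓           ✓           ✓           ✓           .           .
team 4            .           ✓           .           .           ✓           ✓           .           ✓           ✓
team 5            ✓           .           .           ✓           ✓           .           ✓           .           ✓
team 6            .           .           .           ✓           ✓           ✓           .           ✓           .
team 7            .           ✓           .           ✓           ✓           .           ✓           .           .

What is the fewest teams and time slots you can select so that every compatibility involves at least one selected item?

7

{team 1, team 2, team 3, team 4, team 5, team 6, team 7} is a vertex cover of size 7: every edge has an endpoint in this set.
No smaller cover exists because team 1–time slot F, team 2–time slot C, team 3–time slot E, team 4–time slot B, team 5–time slot I, team 6–time slot H, team 7–time slot G is a matching of size 7, and a cover must include an endpoint of each of these disjoint edges (König's theorem).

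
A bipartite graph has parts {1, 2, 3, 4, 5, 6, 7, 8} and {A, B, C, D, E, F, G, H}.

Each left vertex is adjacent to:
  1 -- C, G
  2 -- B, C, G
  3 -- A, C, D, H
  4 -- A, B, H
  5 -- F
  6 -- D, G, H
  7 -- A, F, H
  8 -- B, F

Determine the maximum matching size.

For example, pair 1–G, 2–C, 3–A, 4–B, 5–F, 6–D, 7–H.
The set {1, 2, 3, 4, 5, 6, 7, 8} has only 7 neighbours ({A, B, C, D, F, G, H}), so by Hall's theorem at most 7 of the 8 left vertices can be matched.

7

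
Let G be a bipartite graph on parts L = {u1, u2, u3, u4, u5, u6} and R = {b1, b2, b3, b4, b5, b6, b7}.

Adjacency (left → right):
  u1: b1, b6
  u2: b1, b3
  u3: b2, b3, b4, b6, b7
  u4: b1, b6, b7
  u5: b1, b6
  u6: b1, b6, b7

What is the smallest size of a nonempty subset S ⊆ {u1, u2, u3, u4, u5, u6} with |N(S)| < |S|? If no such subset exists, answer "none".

Take S = {u1, u4, u5, u6}. Its neighbourhood is {b1, b6, b7}, so |N(S)| = 3 < |S| = 4.
Every subset of size less than 4 has at least as many neighbours as members, so 4 is the minimum.

4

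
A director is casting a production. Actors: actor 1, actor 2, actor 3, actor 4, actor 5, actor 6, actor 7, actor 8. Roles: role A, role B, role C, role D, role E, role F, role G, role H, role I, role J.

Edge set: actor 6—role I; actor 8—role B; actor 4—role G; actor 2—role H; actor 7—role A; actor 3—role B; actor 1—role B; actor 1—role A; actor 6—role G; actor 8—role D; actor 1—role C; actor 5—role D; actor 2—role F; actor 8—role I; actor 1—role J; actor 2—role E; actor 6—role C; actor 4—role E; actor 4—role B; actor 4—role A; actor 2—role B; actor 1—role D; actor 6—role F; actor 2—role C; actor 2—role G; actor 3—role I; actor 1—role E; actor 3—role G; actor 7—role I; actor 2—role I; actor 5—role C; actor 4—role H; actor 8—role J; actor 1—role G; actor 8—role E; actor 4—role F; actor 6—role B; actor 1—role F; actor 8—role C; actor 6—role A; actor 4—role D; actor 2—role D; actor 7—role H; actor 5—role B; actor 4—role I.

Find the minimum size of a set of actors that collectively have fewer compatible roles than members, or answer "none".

A matching saturating every actor exists, for instance actor 1→role B, actor 2→role F, actor 3→role I, actor 4→role A, actor 5→role D, actor 6→role G, actor 7→role H, actor 8→role C.
By Hall's marriage theorem, this means |N(S)| ≥ |S| for every subset S, so no violating subset exists.

none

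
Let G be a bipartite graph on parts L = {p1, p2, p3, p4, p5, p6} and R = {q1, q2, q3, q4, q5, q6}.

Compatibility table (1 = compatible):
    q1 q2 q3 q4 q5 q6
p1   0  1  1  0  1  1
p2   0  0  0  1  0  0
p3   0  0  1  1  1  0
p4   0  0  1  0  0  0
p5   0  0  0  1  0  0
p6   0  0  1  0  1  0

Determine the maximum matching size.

4

For example, pair p1→q6, p2→q4, p3→q5, p4→q3.
The set {p2, p3, p4, p5, p6} has only 3 neighbours ({q3, q4, q5}), so by Hall's theorem at most 4 of the 6 left vertices can be matched.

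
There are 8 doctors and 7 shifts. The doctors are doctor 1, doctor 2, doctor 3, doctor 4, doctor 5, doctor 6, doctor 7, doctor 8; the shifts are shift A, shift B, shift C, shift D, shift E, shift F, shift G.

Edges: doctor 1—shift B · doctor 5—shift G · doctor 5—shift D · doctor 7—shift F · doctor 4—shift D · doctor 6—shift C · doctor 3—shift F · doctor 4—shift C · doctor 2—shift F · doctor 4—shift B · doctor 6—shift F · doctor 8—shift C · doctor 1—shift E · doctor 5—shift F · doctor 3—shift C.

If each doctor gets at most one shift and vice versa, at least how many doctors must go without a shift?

3

One maximum matching: doctor 1-shift E, doctor 2-shift F, doctor 3-shift C, doctor 4-shift D, doctor 5-shift G.
The set {doctor 2, doctor 3, doctor 6, doctor 7, doctor 8} has only 2 neighbours ({shift C, shift F}), so by Hall's theorem at most 5 of the 8 doctors can be matched.
That matches 5 of the 8, leaving 3 unmatched; no matching can do better.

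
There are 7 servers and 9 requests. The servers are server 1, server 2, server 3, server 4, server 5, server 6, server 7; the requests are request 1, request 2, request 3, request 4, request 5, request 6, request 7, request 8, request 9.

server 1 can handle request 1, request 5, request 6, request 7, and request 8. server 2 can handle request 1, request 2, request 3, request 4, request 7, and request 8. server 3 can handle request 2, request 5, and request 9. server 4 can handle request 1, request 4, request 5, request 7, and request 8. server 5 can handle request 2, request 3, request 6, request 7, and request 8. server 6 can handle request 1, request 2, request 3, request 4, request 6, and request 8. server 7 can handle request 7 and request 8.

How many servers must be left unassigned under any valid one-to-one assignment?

0

A valid assignment of size 7: server 1–request 6, server 2–request 2, server 3–request 9, server 4–request 5, server 5–request 3, server 6–request 4, server 7–request 7.
All 7 servers are matched, so no larger matching exists.
That matches 7 of the 7, leaving 0 unmatched; no matching can do better.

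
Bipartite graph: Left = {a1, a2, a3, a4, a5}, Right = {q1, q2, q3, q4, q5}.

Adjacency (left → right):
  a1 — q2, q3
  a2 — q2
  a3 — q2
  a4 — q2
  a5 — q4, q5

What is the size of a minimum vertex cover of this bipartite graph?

3

{a1, a5, q2} is a vertex cover of size 3: every edge has an endpoint in this set.
No smaller cover exists because a1–q3, a2–q2, a5–q5 is a matching of size 3, and a cover must include an endpoint of each of these disjoint edges (König's theorem).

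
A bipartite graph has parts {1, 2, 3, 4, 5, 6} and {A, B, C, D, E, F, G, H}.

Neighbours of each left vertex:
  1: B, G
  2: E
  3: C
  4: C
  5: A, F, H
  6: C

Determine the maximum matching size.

For example, pair 1→B, 2→E, 3→C, 5→F.
The set {3, 4, 6} has only 1 neighbour ({C}), so by Hall's theorem at most 4 of the 6 left vertices can be matched.

4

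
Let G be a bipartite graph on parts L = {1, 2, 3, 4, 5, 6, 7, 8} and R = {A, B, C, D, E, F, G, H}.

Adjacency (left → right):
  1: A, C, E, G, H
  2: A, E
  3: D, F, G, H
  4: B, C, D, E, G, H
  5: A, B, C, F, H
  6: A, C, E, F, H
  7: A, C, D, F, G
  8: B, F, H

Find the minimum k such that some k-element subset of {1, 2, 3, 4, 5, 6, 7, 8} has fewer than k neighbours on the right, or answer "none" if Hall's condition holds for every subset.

A matching saturating every left vertex exists, for instance 1→C, 2→E, 3→D, 4→G, 5→A, 6→H, 7→F, 8→B.
By Hall's marriage theorem, this means |N(S)| ≥ |S| for every subset S, so no violating subset exists.

none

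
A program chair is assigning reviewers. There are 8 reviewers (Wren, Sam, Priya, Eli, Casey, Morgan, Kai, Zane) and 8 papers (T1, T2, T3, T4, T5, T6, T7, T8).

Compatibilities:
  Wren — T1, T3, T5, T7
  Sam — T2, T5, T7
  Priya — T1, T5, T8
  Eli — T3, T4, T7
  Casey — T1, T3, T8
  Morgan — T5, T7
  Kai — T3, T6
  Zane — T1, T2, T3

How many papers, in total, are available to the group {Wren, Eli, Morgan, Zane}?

The union of neighbours of {Wren, Eli, Morgan, Zane} is {T1, T2, T3, T4, T5, T7}, which has 6 elements.
Since |N(S)| = 6 ≥ |S| = 4, Hall's condition holds for this subset.

6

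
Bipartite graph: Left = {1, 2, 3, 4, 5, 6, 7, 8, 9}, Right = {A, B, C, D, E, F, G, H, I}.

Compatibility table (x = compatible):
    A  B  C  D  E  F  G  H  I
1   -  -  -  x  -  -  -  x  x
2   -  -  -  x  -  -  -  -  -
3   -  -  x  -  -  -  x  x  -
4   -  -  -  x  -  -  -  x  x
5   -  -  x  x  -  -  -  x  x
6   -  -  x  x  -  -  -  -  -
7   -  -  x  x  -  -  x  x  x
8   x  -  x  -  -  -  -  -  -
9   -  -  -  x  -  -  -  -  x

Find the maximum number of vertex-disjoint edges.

For example, pair 1-I, 2-D, 3-G, 4-H, 5-C, 8-A.
The set {1, 2, 3, 4, 5, 6, 7, 9} has only 5 neighbours ({C, D, G, H, I}), so by Hall's theorem at most 6 of the 9 left vertices can be matched.

6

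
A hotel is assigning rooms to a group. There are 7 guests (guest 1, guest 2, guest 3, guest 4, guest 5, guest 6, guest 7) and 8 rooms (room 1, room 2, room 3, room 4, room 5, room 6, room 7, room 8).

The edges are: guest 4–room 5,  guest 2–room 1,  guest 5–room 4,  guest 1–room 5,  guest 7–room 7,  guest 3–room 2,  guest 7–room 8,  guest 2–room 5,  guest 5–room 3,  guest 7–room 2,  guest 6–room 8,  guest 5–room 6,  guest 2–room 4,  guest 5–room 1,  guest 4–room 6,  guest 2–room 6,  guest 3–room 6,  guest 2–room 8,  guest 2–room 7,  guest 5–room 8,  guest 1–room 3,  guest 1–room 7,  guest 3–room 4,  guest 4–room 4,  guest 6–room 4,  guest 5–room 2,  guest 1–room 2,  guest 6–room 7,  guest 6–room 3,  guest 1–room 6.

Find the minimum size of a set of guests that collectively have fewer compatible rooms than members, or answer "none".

A matching saturating every guest exists, for instance guest 1→room 5, guest 2→room 4, guest 3→room 2, guest 4→room 6, guest 5→room 8, guest 6→room 3, guest 7→room 7.
By Hall's marriage theorem, this means |N(S)| ≥ |S| for every subset S, so no violating subset exists.

none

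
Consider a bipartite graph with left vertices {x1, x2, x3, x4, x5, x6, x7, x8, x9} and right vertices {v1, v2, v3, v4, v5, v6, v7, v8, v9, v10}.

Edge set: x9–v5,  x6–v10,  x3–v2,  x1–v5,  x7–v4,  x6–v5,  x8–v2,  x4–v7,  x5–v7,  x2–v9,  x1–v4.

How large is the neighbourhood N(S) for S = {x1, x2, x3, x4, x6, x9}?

6

The union of neighbours of {x1, x2, x3, x4, x6, x9} is {v2, v4, v5, v7, v9, v10}, which has 6 elements.
Since |N(S)| = 6 ≥ |S| = 6, Hall's condition holds for this subset.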